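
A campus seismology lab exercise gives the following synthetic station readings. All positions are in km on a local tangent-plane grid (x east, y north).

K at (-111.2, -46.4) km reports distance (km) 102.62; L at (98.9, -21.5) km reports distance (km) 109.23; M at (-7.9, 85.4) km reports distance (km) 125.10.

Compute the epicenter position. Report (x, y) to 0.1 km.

x ≈ -8.8 km, y ≈ -39.7 km

Circle about each station: (x + 111.2)² + (y + 46.4)² = 102.62²; (x − 98.9)² + (y + 21.5)² = 109.23²; (x + 7.9)² + (y − 85.4)² = 125.10².
Subtracting the K equation from the L and M equations removes the quadratic terms:
420.2 x + 49.8 y = -5675.27
206.6 x + 263.6 y = -12281.98
Solving the 2×2 system: x ≈ -8.8, y ≈ -39.7 km.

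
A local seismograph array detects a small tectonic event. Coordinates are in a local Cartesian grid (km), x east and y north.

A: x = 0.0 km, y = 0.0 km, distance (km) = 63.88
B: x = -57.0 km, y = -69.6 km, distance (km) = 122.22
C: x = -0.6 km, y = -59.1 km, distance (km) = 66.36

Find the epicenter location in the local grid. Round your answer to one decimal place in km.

Circle about each station: x² + y² = 63.88²; (x + 57.0)² + (y + 69.6)² = 122.22²; (x + 0.6)² + (y + 59.1)² = 66.36².
Subtracting pairs of circle equations eliminates x²+y² and gives linear equations (the radical axes):
-114.0 x − 139.2 y = -2763.91
-1.2 x − 118.2 y = 3170.17
Solving the 2×2 system: x ≈ 57.7, y ≈ -27.4 km.
Check against A (with the unrounded x, y): √(x²+y²) = 63.89 ≈ 63.88 km. ✓

x ≈ 57.7 km, y ≈ -27.4 km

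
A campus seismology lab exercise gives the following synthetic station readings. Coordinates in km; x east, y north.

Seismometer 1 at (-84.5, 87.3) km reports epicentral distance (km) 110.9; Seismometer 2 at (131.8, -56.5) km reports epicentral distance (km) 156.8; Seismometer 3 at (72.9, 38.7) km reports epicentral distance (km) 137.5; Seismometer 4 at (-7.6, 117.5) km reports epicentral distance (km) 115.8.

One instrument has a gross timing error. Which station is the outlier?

Seismometer 3

Solve using three stations at a time. Using Seismometer 1, Seismometer 2, Seismometer 4 (subtract circle equations pairwise → linear system) gives (x, y) ≈ (-13.8, 1.8).
Distances from that point to each station vs reported:
  Seismometer 1: calculated 110.9 vs reported 110.9 → residual 0.0 km
  Seismometer 2: calculated 156.8 vs reported 156.8 → residual 0.0 km
  Seismometer 3: calculated 94.2 vs reported 137.5 → residual 43.3 km
  Seismometer 4: calculated 115.8 vs reported 115.8 → residual 0.0 km
Seismometer 1, Seismometer 2, Seismometer 4 are mutually consistent (residuals ≈ 0); Seismometer 3 is off by 43.3 km.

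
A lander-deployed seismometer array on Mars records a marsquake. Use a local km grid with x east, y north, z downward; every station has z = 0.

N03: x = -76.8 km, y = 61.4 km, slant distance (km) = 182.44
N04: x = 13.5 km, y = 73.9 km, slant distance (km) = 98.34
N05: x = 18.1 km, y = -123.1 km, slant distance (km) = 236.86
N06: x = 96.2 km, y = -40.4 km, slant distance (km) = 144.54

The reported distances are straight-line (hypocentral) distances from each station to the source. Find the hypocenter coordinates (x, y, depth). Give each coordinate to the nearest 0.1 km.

Each station gives a sphere (x−x_i)² + (y−y_i)² + z² = d_i² (stations at z=0).
Subtracting the N03 sphere from N04 and N05: z² cancels, leaving linear equations in x and y:
180.6 x + 25.0 y = 19588.86
189.8 x − 369.0 y = -17005.29
Solving: x ≈ 95.300, y ≈ 95.104 km (keep extra digits for the depth step; rounded: 95.3, 95.1).
Then from the N03 sphere: z² = 182.44² − (x + 76.8)² − (y − 61.4)² with x = 95.300, y = 95.104, so z ≈ 50.299 ≈ 50.3 km.

x ≈ 95.3 km, y ≈ 95.1 km, depth ≈ 50.3 km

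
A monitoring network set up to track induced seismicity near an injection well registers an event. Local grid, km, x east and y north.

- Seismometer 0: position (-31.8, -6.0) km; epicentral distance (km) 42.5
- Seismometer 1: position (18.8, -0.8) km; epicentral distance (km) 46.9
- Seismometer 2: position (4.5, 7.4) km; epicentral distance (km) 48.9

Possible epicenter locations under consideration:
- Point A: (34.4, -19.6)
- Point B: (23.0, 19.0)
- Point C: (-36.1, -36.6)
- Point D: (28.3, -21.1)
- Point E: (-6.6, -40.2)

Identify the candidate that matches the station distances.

For each candidate, compare |candidate − station| to the reported distance:
Point A: residuals Seismometer 0 25.1, Seismometer 1 22.5, Seismometer 2 8.6 → max 25.1 km
Point B: residuals Seismometer 0 17.7, Seismometer 1 26.7, Seismometer 2 27.1 → max 27.1 km
Point C: residuals Seismometer 0 11.6, Seismometer 1 18.6, Seismometer 2 11.0 → max 18.6 km
Point D: residuals Seismometer 0 19.5, Seismometer 1 24.5, Seismometer 2 11.8 → max 24.5 km
Point E: residuals Seismometer 0 0.0, Seismometer 1 0.0, Seismometer 2 0.0 → max 0.0 km
Only Point E has all residuals ≈ 0.

Point E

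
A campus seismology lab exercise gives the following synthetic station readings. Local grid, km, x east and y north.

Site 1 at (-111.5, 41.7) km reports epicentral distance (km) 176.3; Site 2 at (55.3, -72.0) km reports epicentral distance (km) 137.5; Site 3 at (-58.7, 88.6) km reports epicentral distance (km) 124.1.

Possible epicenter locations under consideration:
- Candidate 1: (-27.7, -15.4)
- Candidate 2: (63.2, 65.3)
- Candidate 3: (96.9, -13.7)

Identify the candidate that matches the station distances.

Candidate 2

For each candidate, compare |candidate − station| to the reported distance:
Candidate 1: residuals Site 1 74.9, Site 2 37.0, Site 3 15.6 → max 74.9 km
Candidate 2: residuals Site 1 0.0, Site 2 0.0, Site 3 0.0 → max 0.0 km
Candidate 3: residuals Site 1 39.3, Site 2 65.9, Site 3 62.1 → max 65.9 km
Only Candidate 2 has all residuals ≈ 0.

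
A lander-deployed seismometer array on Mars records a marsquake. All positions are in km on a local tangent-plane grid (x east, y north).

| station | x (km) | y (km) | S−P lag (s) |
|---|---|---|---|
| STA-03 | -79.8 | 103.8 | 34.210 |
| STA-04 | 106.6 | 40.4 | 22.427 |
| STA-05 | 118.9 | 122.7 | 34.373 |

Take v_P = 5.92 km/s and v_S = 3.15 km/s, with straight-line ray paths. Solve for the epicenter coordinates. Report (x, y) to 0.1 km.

(38.0, -94.1)

Distance from S−P lag: d = Δt · v_P v_S / (v_P − v_S) = Δt · (5.92·3.15)/(5.92−3.15) ≈ 6.7321·Δt.
So d_STA-03 = 230.31, d_STA-04 = 150.98, d_STA-05 = 231.40 km.
Circle about each station: (x + 79.8)² + (y − 103.8)² = 230.31²; (x − 106.6)² + (y − 40.4)² = 150.98²; (x − 118.9)² + (y − 122.7)² = 231.40².
Subtracting pairs of circle equations eliminates x²+y² and gives linear equations (the radical axes):
372.8 x − 126.8 y = 26100.98
397.4 x + 37.8 y = 11546.76
Solving the 2×2 system: x ≈ 38.0, y ≈ -94.1 km.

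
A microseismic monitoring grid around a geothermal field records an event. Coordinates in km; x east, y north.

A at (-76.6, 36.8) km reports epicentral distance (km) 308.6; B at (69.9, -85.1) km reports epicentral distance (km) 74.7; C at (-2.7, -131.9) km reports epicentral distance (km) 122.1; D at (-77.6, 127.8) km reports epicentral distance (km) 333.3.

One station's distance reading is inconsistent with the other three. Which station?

Solve using three stations at a time. Using B, C, D (subtract circle equations pairwise → linear system) gives (x, y) ≈ (119.0, -141.3).
Distances from that point to each station vs reported:
  A: calculated 264.6 vs reported 308.6 → residual 44.0 km
  B: calculated 74.6 vs reported 74.7 → residual 0.1 km
  C: calculated 122.1 vs reported 122.1 → residual 0.0 km
  D: calculated 333.3 vs reported 333.3 → residual 0.0 km
B, C, D are mutually consistent (residuals ≈ 0); A is off by 44.0 km.

A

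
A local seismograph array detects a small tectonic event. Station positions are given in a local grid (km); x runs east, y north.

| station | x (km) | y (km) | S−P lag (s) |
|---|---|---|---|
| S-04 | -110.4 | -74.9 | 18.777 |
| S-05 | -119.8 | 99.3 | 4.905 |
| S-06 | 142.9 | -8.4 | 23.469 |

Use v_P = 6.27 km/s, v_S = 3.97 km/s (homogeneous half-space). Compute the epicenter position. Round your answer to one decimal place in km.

-73.3 km east, 124.9 km north

Distance from S−P lag: d = Δt · v_P v_S / (v_P − v_S) = Δt · (6.27·3.97)/(6.27−3.97) ≈ 10.8226·Δt.
So d_S-04 = 203.22, d_S-05 = 53.08, d_S-06 = 253.99 km.
Circle about each station: (x + 110.4)² + (y + 74.9)² = 203.22²; (x + 119.8)² + (y − 99.3)² = 53.08²; (x − 142.9)² + (y + 8.4)² = 253.99².
Subtracting the S-04 equation from the S-05 and S-06 equations removes the quadratic terms:
-18.8 x + 348.4 y = 44895.24
506.6 x + 133.0 y = -20519.75
Solving the 2×2 system: x ≈ -73.3, y ≈ 124.9 km.
Check against S-04 (with the unrounded x, y): √((x + 110.4)²+(y + 74.9)²) = 203.22 ≈ 203.22 km. ✓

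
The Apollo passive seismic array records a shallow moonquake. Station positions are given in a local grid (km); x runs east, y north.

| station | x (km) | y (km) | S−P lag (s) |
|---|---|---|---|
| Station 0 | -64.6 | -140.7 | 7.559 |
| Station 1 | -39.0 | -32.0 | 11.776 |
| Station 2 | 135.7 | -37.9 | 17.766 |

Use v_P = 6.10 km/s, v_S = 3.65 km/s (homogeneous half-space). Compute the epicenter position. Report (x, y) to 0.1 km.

x ≈ 3.3 km, y ≈ -130.3 km

Distance from S−P lag: d = Δt · v_P v_S / (v_P − v_S) = Δt · (6.10·3.65)/(6.10−3.65) ≈ 9.0878·Δt.
So d_Station 0 = 68.69, d_Station 1 = 107.02, d_Station 2 = 161.45 km.
Circle about each station: (x + 64.6)² + (y + 140.7)² = 68.69²; (x + 39.0)² + (y + 32.0)² = 107.02²; (x − 135.7)² + (y + 37.9)² = 161.45².
Subtracting the Station 0 equation from the Station 1 and Station 2 equations removes the quadratic terms:
51.2 x + 217.4 y = -28159.61
400.6 x + 205.6 y = -25466.54
Solving the 2×2 system: x ≈ 3.3, y ≈ -130.3 km.
Check against Station 0 (with the unrounded x, y): √((x + 64.6)²+(y + 140.7)²) = 68.70 ≈ 68.69 km. ✓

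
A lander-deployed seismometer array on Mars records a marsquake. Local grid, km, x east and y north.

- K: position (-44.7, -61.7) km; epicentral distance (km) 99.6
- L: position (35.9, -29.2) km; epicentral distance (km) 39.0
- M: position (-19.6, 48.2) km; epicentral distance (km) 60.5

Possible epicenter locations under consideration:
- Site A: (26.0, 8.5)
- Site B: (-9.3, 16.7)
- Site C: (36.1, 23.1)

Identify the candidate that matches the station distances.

Site A

For each candidate, compare |candidate − station| to the reported distance:
Site A: residuals K 0.0, L 0.0, M 0.0 → max 0.0 km
Site B: residuals K 13.6, L 25.4, M 27.4 → max 27.4 km
Site C: residuals K 17.5, L 13.3, M 0.6 → max 17.5 km
Only Site A has all residuals ≈ 0.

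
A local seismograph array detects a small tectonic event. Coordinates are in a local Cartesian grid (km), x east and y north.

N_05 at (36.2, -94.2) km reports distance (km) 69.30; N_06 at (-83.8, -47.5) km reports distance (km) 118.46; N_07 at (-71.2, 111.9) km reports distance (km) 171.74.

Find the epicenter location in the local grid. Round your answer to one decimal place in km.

Circle about each station: (x − 36.2)² + (y + 94.2)² = 69.30²; (x + 83.8)² + (y + 47.5)² = 118.46²; (x + 71.2)² + (y − 111.9)² = 171.74².
Subtracting the N_05 equation from the N_06 and N_07 equations removes the quadratic terms:
-240.0 x + 93.4 y = -10135.67
-214.8 x + 412.2 y = -17285.17
Solving the 2×2 system: x ≈ 32.5, y ≈ -25.0 km.
Check against N_05 (with the unrounded x, y): √((x − 36.2)²+(y + 94.2)²) = 69.30 ≈ 69.30 km. ✓

(32.5, -25.0)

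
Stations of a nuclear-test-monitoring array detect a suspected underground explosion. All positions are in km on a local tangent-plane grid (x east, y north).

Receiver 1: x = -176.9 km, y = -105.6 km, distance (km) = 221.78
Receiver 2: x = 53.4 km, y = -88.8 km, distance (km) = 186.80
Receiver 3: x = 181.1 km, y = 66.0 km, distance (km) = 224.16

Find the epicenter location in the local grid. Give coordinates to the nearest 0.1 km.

(-43.0, 71.2)

Circle about each station: (x + 176.9)² + (y + 105.6)² = 221.78²; (x − 53.4)² + (y + 88.8)² = 186.80²; (x − 181.1)² + (y − 66.0)² = 224.16².
Subtracting pairs of circle equations eliminates x²+y² and gives linear equations (the radical axes):
460.6 x + 33.6 y = -17415.84
716.0 x + 343.2 y = -6353.10
Solving the 2×2 system: x ≈ -43.0, y ≈ 71.2 km.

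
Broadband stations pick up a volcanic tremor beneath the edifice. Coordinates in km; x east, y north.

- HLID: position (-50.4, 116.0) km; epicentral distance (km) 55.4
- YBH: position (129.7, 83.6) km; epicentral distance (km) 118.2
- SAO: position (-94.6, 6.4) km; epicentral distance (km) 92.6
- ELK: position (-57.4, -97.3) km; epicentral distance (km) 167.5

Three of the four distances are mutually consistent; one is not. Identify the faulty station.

YBH

Solve using three stations at a time. Using HLID, SAO, ELK (subtract circle equations pairwise → linear system) gives (x, y) ≈ (-24.5, 67.0).
Distances from that point to each station vs reported:
  HLID: calculated 55.5 vs reported 55.4 → residual 0.1 km
  YBH: calculated 155.1 vs reported 118.2 → residual 36.9 km
  SAO: calculated 92.6 vs reported 92.6 → residual 0.0 km
  ELK: calculated 167.5 vs reported 167.5 → residual 0.0 km
HLID, SAO, ELK are mutually consistent (residuals ≈ 0); YBH is off by 36.9 km.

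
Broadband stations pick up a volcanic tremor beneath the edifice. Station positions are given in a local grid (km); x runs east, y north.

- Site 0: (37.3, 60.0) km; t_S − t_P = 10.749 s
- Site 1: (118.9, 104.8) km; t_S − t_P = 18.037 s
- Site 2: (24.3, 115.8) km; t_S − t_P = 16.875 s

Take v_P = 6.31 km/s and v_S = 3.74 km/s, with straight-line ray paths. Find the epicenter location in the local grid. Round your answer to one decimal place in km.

36.2 km east, -38.7 km north

Distance from S−P lag: d = Δt · v_P v_S / (v_P − v_S) = Δt · (6.31·3.74)/(6.31−3.74) ≈ 9.1826·Δt.
So d_Site 0 = 98.70, d_Site 1 = 165.63, d_Site 2 = 154.96 km.
Circle about each station: (x − 37.3)² + (y − 60.0)² = 98.70²; (x − 118.9)² + (y − 104.8)² = 165.63²; (x − 24.3)² + (y − 115.8)² = 154.96².
Subtracting the Site 0 equation from the Site 1 and Site 2 equations removes the quadratic terms:
163.2 x + 89.6 y = 2437.35
-26.0 x + 111.6 y = -5262.07
Solving the 2×2 system: x ≈ 36.2, y ≈ -38.7 km.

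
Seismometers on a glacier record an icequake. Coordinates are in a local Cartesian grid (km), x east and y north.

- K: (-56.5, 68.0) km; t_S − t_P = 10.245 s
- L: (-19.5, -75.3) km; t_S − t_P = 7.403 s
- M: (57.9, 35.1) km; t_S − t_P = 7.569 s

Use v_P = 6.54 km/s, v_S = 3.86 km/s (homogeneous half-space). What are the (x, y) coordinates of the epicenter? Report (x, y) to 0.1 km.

(1.8, -8.9)

Distance from S−P lag: d = Δt · v_P v_S / (v_P − v_S) = Δt · (6.54·3.86)/(6.54−3.86) ≈ 9.4196·Δt.
So d_K = 96.50, d_L = 69.73, d_M = 71.30 km.
Circle about each station: (x + 56.5)² + (y − 68.0)² = 96.50²; (x + 19.5)² + (y + 75.3)² = 69.73²; (x − 57.9)² + (y − 35.1)² = 71.30².
Subtracting pairs of circle equations eliminates x²+y² and gives linear equations (the radical axes):
74.0 x − 286.6 y = 2684.07
228.8 x − 65.8 y = 996.73
Solving the 2×2 system: x ≈ 1.8, y ≈ -8.9 km.
Check against K (with the unrounded x, y): √((x + 56.5)²+(y − 68.0)²) = 96.50 ≈ 96.50 km. ✓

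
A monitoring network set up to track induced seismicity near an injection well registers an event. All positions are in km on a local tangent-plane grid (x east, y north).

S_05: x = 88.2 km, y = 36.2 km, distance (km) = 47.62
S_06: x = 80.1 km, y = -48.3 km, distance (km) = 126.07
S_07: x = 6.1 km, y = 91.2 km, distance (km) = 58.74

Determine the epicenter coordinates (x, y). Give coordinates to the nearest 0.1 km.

Circle about each station: (x − 88.2)² + (y − 36.2)² = 47.62²; (x − 80.1)² + (y + 48.3)² = 126.07²; (x − 6.1)² + (y − 91.2)² = 58.74².
Subtracting the S_05 equation from the S_06 and S_07 equations removes the quadratic terms:
-16.2 x − 169.0 y = -13966.76
-164.2 x + 110.0 y = -1917.75
Solving the 2×2 system: x ≈ 63.0, y ≈ 76.6 km.
Check against S_05 (with the unrounded x, y): √((x − 88.2)²+(y − 36.2)²) = 47.62 ≈ 47.62 km. ✓

63.0 km east, 76.6 km north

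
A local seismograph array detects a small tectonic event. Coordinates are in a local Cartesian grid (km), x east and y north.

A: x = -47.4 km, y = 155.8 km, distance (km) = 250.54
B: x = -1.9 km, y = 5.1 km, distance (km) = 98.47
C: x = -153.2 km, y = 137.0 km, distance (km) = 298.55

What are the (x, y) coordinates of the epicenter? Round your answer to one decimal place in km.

(62.6, -69.3)

Circle about each station: (x + 47.4)² + (y − 155.8)² = 250.54²; (x + 1.9)² + (y − 5.1)² = 98.47²; (x + 153.2)² + (y − 137.0)² = 298.55².
Subtracting the A equation from the B and C equations removes the quadratic terms:
91.0 x − 301.4 y = 26583.17
-211.6 x − 37.6 y = -10642.97
Solving the 2×2 system: x ≈ 62.6, y ≈ -69.3 km.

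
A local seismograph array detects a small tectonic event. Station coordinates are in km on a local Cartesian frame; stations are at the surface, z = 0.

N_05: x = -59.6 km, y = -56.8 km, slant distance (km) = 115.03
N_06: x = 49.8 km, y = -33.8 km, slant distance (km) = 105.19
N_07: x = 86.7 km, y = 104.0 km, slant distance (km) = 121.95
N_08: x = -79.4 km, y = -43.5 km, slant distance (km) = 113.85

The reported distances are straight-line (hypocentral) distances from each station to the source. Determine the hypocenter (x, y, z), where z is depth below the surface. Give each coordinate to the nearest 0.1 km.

x ≈ -13.6 km, y ≈ 43.2 km, depth ≈ 33.4 km

Each station gives a sphere (x−x_i)² + (y−y_i)² + z² = d_i² (stations at z=0).
Subtracting the N_05 sphere from N_06 and N_07: z² cancels, leaving linear equations in x and y:
218.8 x + 46.0 y = -988.96
292.6 x + 321.6 y = 9914.59
Solving: x ≈ -13.603, y ≈ 43.206 km (keep extra digits for the depth step; rounded: -13.6, 43.2).
Then from the N_05 sphere: z² = 115.03² − (x + 59.6)² − (y + 56.8)² with x = -13.603, y = 43.206, so z ≈ 33.391 ≈ 33.4 km.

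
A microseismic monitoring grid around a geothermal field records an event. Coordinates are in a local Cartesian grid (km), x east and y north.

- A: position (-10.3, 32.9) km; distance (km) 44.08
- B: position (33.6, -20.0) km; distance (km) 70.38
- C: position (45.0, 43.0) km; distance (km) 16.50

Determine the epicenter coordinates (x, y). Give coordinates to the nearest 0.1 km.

Circle about each station: (x + 10.3)² + (y − 32.9)² = 44.08²; (x − 33.6)² + (y + 20.0)² = 70.38²; (x − 45.0)² + (y − 43.0)² = 16.50².
Subtracting the A equation from the B and C equations removes the quadratic terms:
87.8 x − 105.8 y = -2669.84
110.6 x + 20.2 y = 4356.30
Solving the 2×2 system: x ≈ 30.2, y ≈ 50.3 km.

x ≈ 30.2 km, y ≈ 50.3 km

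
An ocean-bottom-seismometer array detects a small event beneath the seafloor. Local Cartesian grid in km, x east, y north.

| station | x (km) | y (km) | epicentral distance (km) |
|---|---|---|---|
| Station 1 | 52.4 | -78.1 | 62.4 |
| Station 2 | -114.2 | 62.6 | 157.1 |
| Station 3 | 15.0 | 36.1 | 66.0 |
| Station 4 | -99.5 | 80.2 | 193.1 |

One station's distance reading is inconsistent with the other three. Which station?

Solve using three stations at a time. Using Station 1, Station 2, Station 3 (subtract circle equations pairwise → linear system) gives (x, y) ≈ (12.8, -29.9).
Distances from that point to each station vs reported:
  Station 1: calculated 62.4 vs reported 62.4 → residual 0.0 km
  Station 2: calculated 157.1 vs reported 157.1 → residual 0.0 km
  Station 3: calculated 66.0 vs reported 66.0 → residual 0.0 km
  Station 4: calculated 157.2 vs reported 193.1 → residual 35.9 km
Station 1, Station 2, Station 3 are mutually consistent (residuals ≈ 0); Station 4 is off by 35.9 km.

Station 4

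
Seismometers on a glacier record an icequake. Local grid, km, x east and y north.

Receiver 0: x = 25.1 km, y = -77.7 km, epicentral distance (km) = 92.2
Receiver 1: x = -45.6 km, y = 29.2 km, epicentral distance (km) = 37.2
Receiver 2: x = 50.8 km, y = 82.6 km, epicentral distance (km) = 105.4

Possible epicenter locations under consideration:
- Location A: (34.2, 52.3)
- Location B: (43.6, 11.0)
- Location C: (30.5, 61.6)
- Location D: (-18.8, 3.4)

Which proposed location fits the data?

Location D

For each candidate, compare |candidate − station| to the reported distance:
Location A: residuals Receiver 0 38.1, Receiver 1 45.9, Receiver 2 70.9 → max 70.9 km
Location B: residuals Receiver 0 1.6, Receiver 1 53.8, Receiver 2 33.4 → max 53.8 km
Location C: residuals Receiver 0 47.2, Receiver 1 45.5, Receiver 2 76.2 → max 76.2 km
Location D: residuals Receiver 0 0.0, Receiver 1 0.0, Receiver 2 0.0 → max 0.0 km
Only Location D has all residuals ≈ 0.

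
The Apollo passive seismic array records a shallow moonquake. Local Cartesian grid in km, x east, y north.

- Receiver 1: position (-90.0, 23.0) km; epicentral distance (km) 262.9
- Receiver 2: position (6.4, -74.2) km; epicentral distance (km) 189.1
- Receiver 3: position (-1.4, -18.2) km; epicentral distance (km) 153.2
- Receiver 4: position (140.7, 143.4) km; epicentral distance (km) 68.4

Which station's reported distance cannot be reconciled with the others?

Receiver 1

Solve using three stations at a time. Using Receiver 2, Receiver 3, Receiver 4 (subtract circle equations pairwise → linear system) gives (x, y) ≈ (116.6, 79.4).
Distances from that point to each station vs reported:
  Receiver 1: calculated 214.2 vs reported 262.9 → residual 48.7 km
  Receiver 2: calculated 189.1 vs reported 189.1 → residual 0.0 km
  Receiver 3: calculated 153.2 vs reported 153.2 → residual 0.0 km
  Receiver 4: calculated 68.4 vs reported 68.4 → residual 0.0 km
Receiver 2, Receiver 3, Receiver 4 are mutually consistent (residuals ≈ 0); Receiver 1 is off by 48.7 km.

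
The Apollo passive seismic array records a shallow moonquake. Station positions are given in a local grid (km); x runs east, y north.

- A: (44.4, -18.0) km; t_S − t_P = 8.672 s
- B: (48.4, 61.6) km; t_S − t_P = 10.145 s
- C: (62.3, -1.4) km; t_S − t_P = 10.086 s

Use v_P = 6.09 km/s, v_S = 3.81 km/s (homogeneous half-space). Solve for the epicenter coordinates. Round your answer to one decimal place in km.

-39.9 km east, 8.1 km north

Distance from S−P lag: d = Δt · v_P v_S / (v_P − v_S) = Δt · (6.09·3.81)/(6.09−3.81) ≈ 10.1767·Δt.
So d_A = 88.25, d_B = 103.24, d_C = 102.64 km.
Circle about each station: (x − 44.4)² + (y + 18.0)² = 88.25²; (x − 48.4)² + (y − 61.6)² = 103.24²; (x − 62.3)² + (y + 1.4)² = 102.64².
Subtracting the A equation from the B and C equations removes the quadratic terms:
8.0 x + 159.2 y = 971.32
35.8 x + 33.2 y = -1159.02
Solving the 2×2 system: x ≈ -39.9, y ≈ 8.1 km.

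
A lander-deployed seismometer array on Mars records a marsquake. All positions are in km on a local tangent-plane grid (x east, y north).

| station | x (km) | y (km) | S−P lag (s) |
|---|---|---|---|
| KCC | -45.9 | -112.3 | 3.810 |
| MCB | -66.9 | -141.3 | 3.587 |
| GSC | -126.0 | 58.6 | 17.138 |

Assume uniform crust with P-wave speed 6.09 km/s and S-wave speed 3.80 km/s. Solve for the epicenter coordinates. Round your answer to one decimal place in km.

Distance from S−P lag: d = Δt · v_P v_S / (v_P − v_S) = Δt · (6.09·3.80)/(6.09−3.80) ≈ 10.1057·Δt.
So d_KCC = 38.50, d_MCB = 36.25, d_GSC = 173.19 km.
Circle about each station: (x + 45.9)² + (y + 112.3)² = 38.50²; (x + 66.9)² + (y + 141.3)² = 36.25²; (x + 126.0)² + (y − 58.6)² = 173.19².
Subtracting the KCC equation from the MCB and GSC equations removes the quadratic terms:
-42.0 x − 58.0 y = 9891.39
-160.2 x + 341.8 y = -23920.67
Solving the 2×2 system: x ≈ -84.3, y ≈ -109.5 km.

x ≈ -84.3 km, y ≈ -109.5 km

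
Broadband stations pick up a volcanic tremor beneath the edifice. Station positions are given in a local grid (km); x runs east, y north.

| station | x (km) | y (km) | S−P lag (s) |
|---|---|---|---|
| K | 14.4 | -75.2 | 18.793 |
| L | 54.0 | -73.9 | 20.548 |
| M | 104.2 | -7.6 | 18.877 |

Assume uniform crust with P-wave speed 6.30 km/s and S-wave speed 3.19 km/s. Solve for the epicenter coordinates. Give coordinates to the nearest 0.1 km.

-6.1 km east, 44.5 km north

Distance from S−P lag: d = Δt · v_P v_S / (v_P − v_S) = Δt · (6.30·3.19)/(6.30−3.19) ≈ 6.4621·Δt.
So d_K = 121.44, d_L = 132.78, d_M = 121.98 km.
Circle about each station: (x − 14.4)² + (y + 75.2)² = 121.44²; (x − 54.0)² + (y + 73.9)² = 132.78²; (x − 104.2)² + (y + 7.6)² = 121.98².
Subtracting the K equation from the L and M equations removes the quadratic terms:
79.2 x + 2.6 y = -368.04
179.6 x + 135.2 y = 4921.55
Solving the 2×2 system: x ≈ -6.1, y ≈ 44.5 km.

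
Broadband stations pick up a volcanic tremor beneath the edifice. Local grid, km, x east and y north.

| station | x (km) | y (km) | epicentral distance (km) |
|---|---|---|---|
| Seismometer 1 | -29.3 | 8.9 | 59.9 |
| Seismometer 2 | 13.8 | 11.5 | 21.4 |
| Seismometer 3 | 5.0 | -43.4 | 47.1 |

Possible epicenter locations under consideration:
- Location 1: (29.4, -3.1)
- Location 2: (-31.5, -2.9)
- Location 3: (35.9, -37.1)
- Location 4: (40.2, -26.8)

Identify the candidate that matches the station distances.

Location 1

For each candidate, compare |candidate − station| to the reported distance:
Location 1: residuals Seismometer 1 0.0, Seismometer 2 0.0, Seismometer 3 0.0 → max 0.0 km
Location 2: residuals Seismometer 1 47.9, Seismometer 2 26.1, Seismometer 3 7.4 → max 47.9 km
Location 3: residuals Seismometer 1 19.9, Seismometer 2 32.0, Seismometer 3 15.6 → max 32.0 km
Location 4: residuals Seismometer 1 18.2, Seismometer 2 25.1, Seismometer 3 8.2 → max 25.1 km
Only Location 1 has all residuals ≈ 0.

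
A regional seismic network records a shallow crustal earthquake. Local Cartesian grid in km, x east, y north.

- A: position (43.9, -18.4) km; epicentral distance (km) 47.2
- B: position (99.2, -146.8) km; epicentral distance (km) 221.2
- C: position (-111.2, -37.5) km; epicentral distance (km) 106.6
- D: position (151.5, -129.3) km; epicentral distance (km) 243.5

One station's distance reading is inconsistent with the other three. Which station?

A

Solve using three stations at a time. Using B, C, D (subtract circle equations pairwise → linear system) gives (x, y) ≈ (-30.7, 32.2).
Distances from that point to each station vs reported:
  A: calculated 90.1 vs reported 47.2 → residual 42.9 km
  B: calculated 221.1 vs reported 221.2 → residual 0.1 km
  C: calculated 106.5 vs reported 106.6 → residual 0.1 km
  D: calculated 243.4 vs reported 243.5 → residual 0.1 km
B, C, D are mutually consistent (residuals ≈ 0); A is off by 42.9 km.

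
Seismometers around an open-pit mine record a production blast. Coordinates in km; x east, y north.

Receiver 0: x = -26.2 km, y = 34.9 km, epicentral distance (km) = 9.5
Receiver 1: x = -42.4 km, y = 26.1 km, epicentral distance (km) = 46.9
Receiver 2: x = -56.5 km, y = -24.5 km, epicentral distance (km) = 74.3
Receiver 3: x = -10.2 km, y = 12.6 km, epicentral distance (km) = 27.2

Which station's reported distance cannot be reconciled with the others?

Receiver 1

Solve using three stations at a time. Using Receiver 0, Receiver 2, Receiver 3 (subtract circle equations pairwise → linear system) gives (x, y) ≈ (-17.6, 38.8).
Distances from that point to each station vs reported:
  Receiver 0: calculated 9.5 vs reported 9.5 → residual 0.0 km
  Receiver 1: calculated 27.9 vs reported 46.9 → residual 19.0 km
  Receiver 2: calculated 74.3 vs reported 74.3 → residual 0.0 km
  Receiver 3: calculated 27.2 vs reported 27.2 → residual 0.0 km
Receiver 0, Receiver 2, Receiver 3 are mutually consistent (residuals ≈ 0); Receiver 1 is off by 19.0 km.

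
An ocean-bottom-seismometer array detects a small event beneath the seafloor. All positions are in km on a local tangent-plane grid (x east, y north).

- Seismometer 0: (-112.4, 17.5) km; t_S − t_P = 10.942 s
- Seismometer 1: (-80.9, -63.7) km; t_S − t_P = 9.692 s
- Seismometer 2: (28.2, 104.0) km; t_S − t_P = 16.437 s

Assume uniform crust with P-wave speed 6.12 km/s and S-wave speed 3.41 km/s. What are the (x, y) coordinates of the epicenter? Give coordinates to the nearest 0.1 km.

Distance from S−P lag: d = Δt · v_P v_S / (v_P − v_S) = Δt · (6.12·3.41)/(6.12−3.41) ≈ 7.7008·Δt.
So d_Seismometer 0 = 84.26, d_Seismometer 1 = 74.64, d_Seismometer 2 = 126.58 km.
Circle about each station: (x + 112.4)² + (y − 17.5)² = 84.26²; (x + 80.9)² + (y + 63.7)² = 74.64²; (x − 28.2)² + (y − 104.0)² = 126.58².
Subtracting the Seismometer 0 equation from the Seismometer 1 and Seismometer 2 equations removes the quadratic terms:
63.0 x − 162.4 y = -808.89
281.2 x + 173.0 y = -10251.52
Solving the 2×2 system: x ≈ -31.9, y ≈ -7.4 km.

(-31.9, -7.4)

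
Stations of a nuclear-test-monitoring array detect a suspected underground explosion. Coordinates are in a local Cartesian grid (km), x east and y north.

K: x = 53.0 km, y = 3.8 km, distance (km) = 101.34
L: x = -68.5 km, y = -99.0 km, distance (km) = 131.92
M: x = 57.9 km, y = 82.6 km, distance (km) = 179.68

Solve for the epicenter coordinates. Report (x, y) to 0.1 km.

(63.4, -97.0)

Circle about each station: (x − 53.0)² + (y − 3.8)² = 101.34²; (x + 68.5)² + (y + 99.0)² = 131.92²; (x − 57.9)² + (y − 82.6)² = 179.68².
Subtracting the K equation from the L and M equations removes the quadratic terms:
-243.0 x − 205.6 y = 4536.72
9.8 x + 157.6 y = -14663.38
Solving the 2×2 system: x ≈ 63.4, y ≈ -97.0 km.
Check against K (with the unrounded x, y): √((x − 53.0)²+(y − 3.8)²) = 101.32 ≈ 101.34 km. ✓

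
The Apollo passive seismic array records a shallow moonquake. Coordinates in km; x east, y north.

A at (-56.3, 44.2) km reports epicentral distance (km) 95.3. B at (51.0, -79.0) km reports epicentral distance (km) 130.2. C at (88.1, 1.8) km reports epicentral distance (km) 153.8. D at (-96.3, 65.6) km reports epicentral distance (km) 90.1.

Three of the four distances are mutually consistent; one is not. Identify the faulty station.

A

Solve using three stations at a time. Using B, C, D (subtract circle equations pairwise → linear system) gives (x, y) ≈ (-64.3, -18.6).
Distances from that point to each station vs reported:
  A: calculated 63.3 vs reported 95.3 → residual 32.0 km
  B: calculated 130.2 vs reported 130.2 → residual 0.0 km
  C: calculated 153.8 vs reported 153.8 → residual 0.0 km
  D: calculated 90.1 vs reported 90.1 → residual 0.0 km
B, C, D are mutually consistent (residuals ≈ 0); A is off by 32.0 km.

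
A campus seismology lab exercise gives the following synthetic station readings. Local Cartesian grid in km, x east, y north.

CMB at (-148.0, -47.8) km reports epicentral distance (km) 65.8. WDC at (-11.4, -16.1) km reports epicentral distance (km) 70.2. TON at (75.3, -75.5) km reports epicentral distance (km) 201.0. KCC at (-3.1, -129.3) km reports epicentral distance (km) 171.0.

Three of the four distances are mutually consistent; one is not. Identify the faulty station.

WDC

Solve using three stations at a time. Using CMB, TON, KCC (subtract circle equations pairwise → linear system) gives (x, y) ≈ (-108.8, 5.1).
Distances from that point to each station vs reported:
  CMB: calculated 65.8 vs reported 65.8 → residual 0.0 km
  WDC: calculated 99.7 vs reported 70.2 → residual 29.5 km
  TON: calculated 201.0 vs reported 201.0 → residual 0.0 km
  KCC: calculated 171.0 vs reported 171.0 → residual 0.0 km
CMB, TON, KCC are mutually consistent (residuals ≈ 0); WDC is off by 29.5 km.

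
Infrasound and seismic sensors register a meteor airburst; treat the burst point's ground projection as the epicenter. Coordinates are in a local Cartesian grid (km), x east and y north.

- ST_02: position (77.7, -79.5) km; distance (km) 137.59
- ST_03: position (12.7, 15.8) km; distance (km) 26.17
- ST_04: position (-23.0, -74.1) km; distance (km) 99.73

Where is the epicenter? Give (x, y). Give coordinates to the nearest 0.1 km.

x ≈ -11.8 km, y ≈ 25.0 km

Circle about each station: (x − 77.7)² + (y + 79.5)² = 137.59²; (x − 12.7)² + (y − 15.8)² = 26.17²; (x + 23.0)² + (y + 74.1)² = 99.73².
Subtracting the ST_02 equation from the ST_03 and ST_04 equations removes the quadratic terms:
-130.0 x + 190.6 y = 6299.53
-201.4 x + 10.8 y = 2647.21
Solving the 2×2 system: x ≈ -11.8, y ≈ 25.0 km.
Check against ST_02 (with the unrounded x, y): √((x − 77.7)²+(y + 79.5)²) = 137.59 ≈ 137.59 km. ✓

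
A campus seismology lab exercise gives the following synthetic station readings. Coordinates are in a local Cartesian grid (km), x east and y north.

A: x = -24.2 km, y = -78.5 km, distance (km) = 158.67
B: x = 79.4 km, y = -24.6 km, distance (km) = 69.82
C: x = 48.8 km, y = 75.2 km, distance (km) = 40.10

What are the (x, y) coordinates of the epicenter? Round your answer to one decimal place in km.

x ≈ 75.3 km, y ≈ 45.1 km

Circle about each station: (x + 24.2)² + (y + 78.5)² = 158.67²; (x − 79.4)² + (y + 24.6)² = 69.82²; (x − 48.8)² + (y − 75.2)² = 40.10².
Subtracting pairs of circle equations eliminates x²+y² and gives linear equations (the radical axes):
207.2 x + 107.8 y = 20462.97
146.0 x + 307.4 y = 24856.75
Solving the 2×2 system: x ≈ 75.3, y ≈ 45.1 km.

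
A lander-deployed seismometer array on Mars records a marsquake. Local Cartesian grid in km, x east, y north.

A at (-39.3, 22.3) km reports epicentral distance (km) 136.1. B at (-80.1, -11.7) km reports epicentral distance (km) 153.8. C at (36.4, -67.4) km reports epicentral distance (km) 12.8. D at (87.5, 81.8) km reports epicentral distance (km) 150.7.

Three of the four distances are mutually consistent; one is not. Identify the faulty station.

C

Solve using three stations at a time. Using A, B, D (subtract circle equations pairwise → linear system) gives (x, y) ≈ (63.5, -67.1).
Distances from that point to each station vs reported:
  A: calculated 136.2 vs reported 136.1 → residual 0.1 km
  B: calculated 153.9 vs reported 153.8 → residual 0.1 km
  C: calculated 27.1 vs reported 12.8 → residual 14.3 km
  D: calculated 150.8 vs reported 150.7 → residual 0.1 km
A, B, D are mutually consistent (residuals ≈ 0); C is off by 14.3 km.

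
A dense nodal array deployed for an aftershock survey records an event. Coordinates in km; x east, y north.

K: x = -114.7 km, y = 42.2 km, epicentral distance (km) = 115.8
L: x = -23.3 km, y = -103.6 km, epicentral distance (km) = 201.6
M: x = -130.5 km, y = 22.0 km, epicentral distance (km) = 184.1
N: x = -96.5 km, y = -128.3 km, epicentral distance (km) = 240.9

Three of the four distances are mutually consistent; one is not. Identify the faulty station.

Solve using three stations at a time. Using K, L, N (subtract circle equations pairwise → linear system) gives (x, y) ≈ (-13.2, 97.7).
Distances from that point to each station vs reported:
  K: calculated 115.7 vs reported 115.8 → residual 0.1 km
  L: calculated 201.5 vs reported 201.6 → residual 0.1 km
  M: calculated 139.6 vs reported 184.1 → residual 44.5 km
  N: calculated 240.8 vs reported 240.9 → residual 0.1 km
K, L, N are mutually consistent (residuals ≈ 0); M is off by 44.5 km.

M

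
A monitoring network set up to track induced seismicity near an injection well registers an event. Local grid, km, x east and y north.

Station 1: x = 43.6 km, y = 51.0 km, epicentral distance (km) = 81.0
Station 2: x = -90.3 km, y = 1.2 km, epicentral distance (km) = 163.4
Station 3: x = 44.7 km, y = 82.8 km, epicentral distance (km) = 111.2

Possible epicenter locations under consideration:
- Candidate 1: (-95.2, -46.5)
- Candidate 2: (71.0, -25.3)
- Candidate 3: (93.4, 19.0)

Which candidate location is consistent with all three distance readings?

For each candidate, compare |candidate − station| to the reported distance:
Candidate 1: residuals Station 1 88.6, Station 2 115.4, Station 3 79.3 → max 115.4 km
Candidate 2: residuals Station 1 0.1, Station 2 0.1, Station 3 0.1 → max 0.1 km
Candidate 3: residuals Station 1 21.8, Station 2 21.2, Station 3 30.9 → max 30.9 km
Only Candidate 2 has all residuals ≈ 0.

Candidate 2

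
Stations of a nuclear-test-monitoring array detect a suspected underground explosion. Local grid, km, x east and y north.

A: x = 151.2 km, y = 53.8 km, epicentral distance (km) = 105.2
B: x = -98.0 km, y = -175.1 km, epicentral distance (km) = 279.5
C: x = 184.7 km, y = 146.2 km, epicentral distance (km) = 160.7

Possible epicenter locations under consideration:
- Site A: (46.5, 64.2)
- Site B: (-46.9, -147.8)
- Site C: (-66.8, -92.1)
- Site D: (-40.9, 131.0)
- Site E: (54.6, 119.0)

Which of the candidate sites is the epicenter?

For each candidate, compare |candidate − station| to the reported distance:
Site A: residuals A 0.0, B 0.0, C 0.0 → max 0.0 km
Site B: residuals A 177.4, B 221.6, C 213.6 → max 221.6 km
Site C: residuals A 157.1, B 190.8, C 185.8 → max 190.8 km
Site D: residuals A 101.8, B 31.9, C 65.4 → max 101.8 km
Site E: residuals A 11.3, B 51.8, C 27.8 → max 51.8 km
Only Site A has all residuals ≈ 0.

Site A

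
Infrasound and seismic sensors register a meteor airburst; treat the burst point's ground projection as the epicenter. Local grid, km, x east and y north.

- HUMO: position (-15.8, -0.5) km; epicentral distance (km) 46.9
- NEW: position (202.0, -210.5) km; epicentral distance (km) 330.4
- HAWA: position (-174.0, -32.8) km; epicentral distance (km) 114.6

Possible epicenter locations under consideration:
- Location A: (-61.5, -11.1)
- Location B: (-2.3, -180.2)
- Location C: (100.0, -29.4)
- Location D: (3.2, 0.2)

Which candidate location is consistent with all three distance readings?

Location A

For each candidate, compare |candidate − station| to the reported distance:
Location A: residuals HUMO 0.0, NEW 0.0, HAWA 0.0 → max 0.0 km
Location B: residuals HUMO 133.3, NEW 123.9, HAWA 111.7 → max 133.3 km
Location C: residuals HUMO 72.5, NEW 122.6, HAWA 159.4 → max 159.4 km
Location D: residuals HUMO 27.9, NEW 40.7, HAWA 65.6 → max 65.6 km
Only Location A has all residuals ≈ 0.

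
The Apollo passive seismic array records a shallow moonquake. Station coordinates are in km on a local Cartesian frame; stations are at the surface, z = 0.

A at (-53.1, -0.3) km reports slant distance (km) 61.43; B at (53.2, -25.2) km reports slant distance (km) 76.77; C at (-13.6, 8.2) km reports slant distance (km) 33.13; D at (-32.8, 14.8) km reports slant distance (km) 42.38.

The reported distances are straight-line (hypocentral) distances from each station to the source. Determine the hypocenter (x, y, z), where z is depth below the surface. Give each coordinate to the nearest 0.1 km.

x ≈ -2.6 km, y ≈ 18.5 km, depth ≈ 29.5 km

Each station gives a sphere (x−x_i)² + (y−y_i)² + z² = d_i² (stations at z=0).
Subtracting the A sphere from B and C: z² cancels, leaving linear equations in x and y:
212.6 x − 49.8 y = -1474.41
79.0 x + 17.0 y = 108.55
Solving: x ≈ -2.604, y ≈ 18.488 km (keep extra digits for the depth step; rounded: -2.6, 18.5).
Then from the A sphere: z² = 61.43² − (x + 53.1)² − (y + 0.3)² with x = -2.604, y = 18.488, so z ≈ 29.509 ≈ 29.5 km.
Check against D (with the unrounded solution): distance 42.38 ≈ 42.38 km. ✓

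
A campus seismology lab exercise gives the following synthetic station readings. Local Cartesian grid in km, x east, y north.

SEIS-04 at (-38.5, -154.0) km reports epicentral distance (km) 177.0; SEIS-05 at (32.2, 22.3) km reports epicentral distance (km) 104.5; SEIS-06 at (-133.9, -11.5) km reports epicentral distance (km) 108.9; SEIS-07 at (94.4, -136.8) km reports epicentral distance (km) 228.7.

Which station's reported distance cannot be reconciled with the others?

SEIS-06

Solve using three stations at a time. Using SEIS-04, SEIS-05, SEIS-07 (subtract circle equations pairwise → linear system) gives (x, y) ≈ (-72.3, 19.8).
Distances from that point to each station vs reported:
  SEIS-04: calculated 177.0 vs reported 177.0 → residual 0.0 km
  SEIS-05: calculated 104.6 vs reported 104.5 → residual 0.1 km
  SEIS-06: calculated 69.1 vs reported 108.9 → residual 39.8 km
  SEIS-07: calculated 228.7 vs reported 228.7 → residual 0.0 km
SEIS-04, SEIS-05, SEIS-07 are mutually consistent (residuals ≈ 0); SEIS-06 is off by 39.8 km.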